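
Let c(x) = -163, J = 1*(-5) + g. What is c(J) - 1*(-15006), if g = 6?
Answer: 14843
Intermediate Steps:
J = 1 (J = 1*(-5) + 6 = -5 + 6 = 1)
c(J) - 1*(-15006) = -163 - 1*(-15006) = -163 + 15006 = 14843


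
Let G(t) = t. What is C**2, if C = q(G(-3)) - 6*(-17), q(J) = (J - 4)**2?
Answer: 22801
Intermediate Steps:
q(J) = (-4 + J)**2
C = 151 (C = (-4 - 3)**2 - 6*(-17) = (-7)**2 - 1*(-102) = 49 + 102 = 151)
C**2 = 151**2 = 22801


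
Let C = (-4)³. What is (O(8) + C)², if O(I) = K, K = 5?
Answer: 3481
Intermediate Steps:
O(I) = 5
C = -64
(O(8) + C)² = (5 - 64)² = (-59)² = 3481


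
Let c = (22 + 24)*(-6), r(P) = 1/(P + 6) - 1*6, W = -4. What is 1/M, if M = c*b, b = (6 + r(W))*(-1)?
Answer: 1/138 ≈ 0.0072464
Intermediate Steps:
r(P) = -6 + 1/(6 + P) (r(P) = 1/(6 + P) - 6 = -6 + 1/(6 + P))
c = -276 (c = 46*(-6) = -276)
b = -½ (b = (6 + (-35 - 6*(-4))/(6 - 4))*(-1) = (6 + (-35 + 24)/2)*(-1) = (6 + (½)*(-11))*(-1) = (6 - 11/2)*(-1) = (½)*(-1) = -½ ≈ -0.50000)
M = 138 (M = -276*(-½) = 138)
1/M = 1/138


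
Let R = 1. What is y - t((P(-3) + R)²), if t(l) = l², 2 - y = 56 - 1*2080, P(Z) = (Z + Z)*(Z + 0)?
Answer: -128295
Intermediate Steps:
P(Z) = 2*Z² (P(Z) = (2*Z)*Z = 2*Z²)
y = 2026 (y = 2 - (56 - 1*2080) = 2 - (56 - 2080) = 2 - 1*(-2024) = 2 + 2024 = 2026)
y - t((P(-3) + R)²) = 2026 - ((2*(-3)² + 1)²)² = 2026 - ((2*9 + 1)²)² = 2026 - ((18 + 1)²)² = 2026 - (19²)² = 2026 - 1*361² = 2026 - 1*130321 = 2026 - 130321 = -128295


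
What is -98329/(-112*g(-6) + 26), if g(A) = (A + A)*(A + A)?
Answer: 98329/16102 ≈ 6.1066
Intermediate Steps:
g(A) = 4*A**2 (g(A) = (2*A)*(2*A) = 4*A**2)
-98329/(-112*g(-6) + 26) = -98329/(-448*(-6)**2 + 26) = -98329/(-448*36 + 26) = -98329/(-112*144 + 26) = -98329/(-16128 + 26) = -98329/(-16102) = -98329*(-1/16102) = 98329/16102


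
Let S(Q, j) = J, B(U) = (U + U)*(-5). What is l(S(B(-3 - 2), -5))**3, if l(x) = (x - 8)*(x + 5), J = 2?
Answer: -74088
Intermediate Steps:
B(U) = -10*U (B(U) = (2*U)*(-5) = -10*U)
S(Q, j) = 2
l(x) = (-8 + x)*(5 + x)
l(S(B(-3 - 2), -5))**3 = (-40 + 2**2 - 3*2)**3 = (-40 + 4 - 6)**3 = (-42)**3 = -74088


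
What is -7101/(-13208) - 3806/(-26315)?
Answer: 237132463/347568520 ≈ 0.68226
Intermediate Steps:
-7101/(-13208) - 3806/(-26315) = -7101*(-1/13208) - 3806*(-1/26315) = 7101/13208 + 3806/26315 = 237132463/347568520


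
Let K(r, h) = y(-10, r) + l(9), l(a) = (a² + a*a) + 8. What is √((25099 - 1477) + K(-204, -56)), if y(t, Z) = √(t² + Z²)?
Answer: √(23792 + 2*√10429) ≈ 154.91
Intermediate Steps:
l(a) = 8 + 2*a² (l(a) = (a² + a²) + 8 = 2*a² + 8 = 8 + 2*a²)
y(t, Z) = √(Z² + t²)
K(r, h) = 170 + √(100 + r²) (K(r, h) = √(r² + (-10)²) + (8 + 2*9²) = √(r² + 100) + (8 + 2*81) = √(100 + r²) + (8 + 162) = √(100 + r²) + 170 = 170 + √(100 + r²))
√((25099 - 1477) + K(-204, -56)) = √((25099 - 1477) + (170 + √(100 + (-204)²))) = √(23622 + (170 + √(100 + 41616))) = √(23622 + (170 + √41716)) = √(23622 + (170 + 2*√10429)) = √(23792 + 2*√10429)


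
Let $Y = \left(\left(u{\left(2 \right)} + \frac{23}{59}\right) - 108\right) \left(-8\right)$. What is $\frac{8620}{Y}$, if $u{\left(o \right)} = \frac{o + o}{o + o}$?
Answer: $\frac{25429}{2516} \approx 10.107$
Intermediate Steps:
$u{\left(o \right)} = 1$ ($u{\left(o \right)} = \frac{2 o}{2 o} = 2 o \frac{1}{2 o} = 1$)
$Y = \frac{50320}{59}$ ($Y = \left(\left(1 + \frac{23}{59}\right) - 108\right) \left(-8\right) = \left(\frac{82}{59} - 108\right) \left(-8\right) = \left(- \frac{6290}{59}\right) \left(-8\right) = \frac{50320}{59} \approx 852.88$)
$\frac{8620}{Y} = \frac{8620}{\frac{50320}{59}} = 8620 \cdot \frac{59}{50320} = \frac{25429}{2516}$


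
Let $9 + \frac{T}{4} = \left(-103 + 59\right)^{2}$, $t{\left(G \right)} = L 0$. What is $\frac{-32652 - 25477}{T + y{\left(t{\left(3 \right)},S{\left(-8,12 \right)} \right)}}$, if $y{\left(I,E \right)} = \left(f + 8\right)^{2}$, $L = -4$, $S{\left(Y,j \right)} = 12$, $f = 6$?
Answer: $- \frac{58129}{7904} \approx -7.3544$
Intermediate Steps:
$t{\left(G \right)} = 0$ ($t{\left(G \right)} = \left(-4\right) 0 = 0$)
$T = 7708$ ($T = -36 + 4 \left(-103 + 59\right)^{2} = -36 + 4 \left(-44\right)^{2} = -36 + 4 \cdot 1936 = -36 + 7744 = 7708$)
$y{\left(I,E \right)} = 196$ ($y{\left(I,E \right)} = \left(6 + 8\right)^{2} = 14^{2} = 196$)
$\frac{-32652 - 25477}{T + y{\left(t{\left(3 \right)},S{\left(-8,12 \right)} \right)}} = \frac{-32652 - 25477}{7708 + 196} = - \frac{58129}{7904}$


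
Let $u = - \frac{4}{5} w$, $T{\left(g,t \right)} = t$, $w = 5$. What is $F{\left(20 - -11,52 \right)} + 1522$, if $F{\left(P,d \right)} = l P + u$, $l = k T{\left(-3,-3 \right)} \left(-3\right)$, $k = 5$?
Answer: $2913$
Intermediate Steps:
$l = 45$ ($l = 5 \left(-3\right) \left(-3\right) = \left(-15\right) \left(-3\right) = 45$)
$u = -4$ ($u = - \frac{4}{5} \cdot 5 = \left(-4\right) \frac{1}{5} \cdot 5 = \left(- \frac{4}{5}\right) 5 = -4$)
$F{\left(P,d \right)} = -4 + 45 P$ ($F{\left(P,d \right)} = 45 P - 4 = -4 + 45 P$)
$F{\left(20 - -11,52 \right)} + 1522 = \left(-4 + 45 \left(20 - -11\right)\right) + 1522 = \left(-4 + 45 \left(20 + 11\right)\right) + 1522 = \left(-4 + 45 \cdot 31\right) + 1522 = \left(-4 + 1395\right) + 1522 = 1391 + 1522 = 2913$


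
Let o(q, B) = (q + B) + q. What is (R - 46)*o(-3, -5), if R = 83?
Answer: -407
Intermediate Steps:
o(q, B) = B + 2*q (o(q, B) = (B + q) + q = B + 2*q)
(R - 46)*o(-3, -5) = (83 - 46)*(-5 + 2*(-3)) = 37*(-5 - 6) = 37*(-11) = -407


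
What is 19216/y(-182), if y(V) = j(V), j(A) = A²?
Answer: 4804/8281 ≈ 0.58012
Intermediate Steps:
y(V) = V²
19216/y(-182) = 19216/((-182)²) = 19216/33124 = 19216*(1/33124) = 4804/8281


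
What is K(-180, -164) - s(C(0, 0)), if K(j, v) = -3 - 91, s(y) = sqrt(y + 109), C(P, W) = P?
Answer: -94 - sqrt(109) ≈ -104.44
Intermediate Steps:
s(y) = sqrt(109 + y)
K(j, v) = -94
K(-180, -164) - s(C(0, 0)) = -94 - sqrt(109 + 0) = -94 - sqrt(109)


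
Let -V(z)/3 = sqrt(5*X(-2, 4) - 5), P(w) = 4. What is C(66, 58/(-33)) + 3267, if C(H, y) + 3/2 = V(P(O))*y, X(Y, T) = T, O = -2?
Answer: 6531/2 + 58*sqrt(15)/11 ≈ 3285.9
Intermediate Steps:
V(z) = -3*sqrt(15) (V(z) = -3*sqrt(5*4 - 5) = -3*sqrt(20 - 5) = -3*sqrt(15))
C(H, y) = -3/2 - 3*y*sqrt(15) (C(H, y) = -3/2 + (-3*sqrt(15))*y = -3/2 - 3*y*sqrt(15))
C(66, 58/(-33)) + 3267 = (-3/2 - 3*58/(-33)*sqrt(15)) + 3267 = (-3/2 - 3*58*(-1/33)*sqrt(15)) + 3267 = (-3/2 - 3*(-58/33)*sqrt(15)) + 3267 = (-3/2 + 58*sqrt(15)/11) + 3267 = 6531/2 + 58*sqrt(15)/11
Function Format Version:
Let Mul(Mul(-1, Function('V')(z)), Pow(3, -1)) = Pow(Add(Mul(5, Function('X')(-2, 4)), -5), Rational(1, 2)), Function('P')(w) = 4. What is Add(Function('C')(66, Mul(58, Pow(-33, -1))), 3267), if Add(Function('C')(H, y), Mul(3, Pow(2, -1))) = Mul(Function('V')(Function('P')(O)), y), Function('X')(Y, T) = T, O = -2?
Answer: Add(Rational(6531, 2), Mul(Rational(58, 11), Pow(15, Rational(1, 2)))) ≈ 3285.9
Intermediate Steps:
Function('V')(z) = Mul(-3, Pow(15, Rational(1, 2))) (Function('V')(z) = Mul(-3, Pow(Add(Mul(5, 4), -5), Rational(1, 2))) = Mul(-3, Pow(Add(20, -5), Rational(1, 2))) = Mul(-3, Pow(15, Rational(1, 2))))
Function('C')(H, y) = Add(Rational(-3, 2), Mul(-3, y, Pow(15, Rational(1, 2)))) (Function('C')(H, y) = Add(Rational(-3, 2), Mul(Mul(-3, Pow(15, Rational(1, 2))), y)) = Add(Rational(-3, 2), Mul(-3, y, Pow(15, Rational(1, 2)))))
Add(Function('C')(66, Mul(58, Pow(-33, -1))), 3267) = Add(Add(Rational(-3, 2), Mul(-3, Mul(58, Pow(-33, -1)), Pow(15, Rational(1, 2)))), 3267) = Add(Add(Rational(-3, 2), Mul(-3, Mul(58, Rational(-1, 33)), Pow(15, Rational(1, 2)))), 3267) = Add(Add(Rational(-3, 2), Mul(-3, Rational(-58, 33), Pow(15, Rational(1, 2)))), 3267) = Add(Add(Rational(-3, 2), Mul(Rational(58, 11), Pow(15, Rational(1, 2)))), 3267) = Add(Rational(6531, 2), Mul(Rational(58, 11), Pow(15, Rational(1, 2))))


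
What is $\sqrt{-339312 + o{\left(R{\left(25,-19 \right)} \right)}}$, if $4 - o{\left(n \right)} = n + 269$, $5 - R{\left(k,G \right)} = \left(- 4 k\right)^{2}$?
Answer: $i \sqrt{329582} \approx 574.09 i$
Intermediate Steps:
$R{\left(k,G \right)} = 5 - 16 k^{2}$ ($R{\left(k,G \right)} = 5 - \left(- 4 k\right)^{2} = 5 - 16 k^{2}$)
$o{\left(n \right)} = -265 - n$ ($o{\left(n \right)} = 4 - \left(n + 269\right) = 4 - \left(269 + n\right) = -265 - n$)
$\sqrt{-339312 + o{\left(R{\left(25,-19 \right)} \right)}} = \sqrt{-339312 - \left(270 - 10000\right)} = \sqrt{-339312 - -9730} = \sqrt{-339312 + \left(-265 + 9995\right)} = \sqrt{-339312 + 9730} = \sqrt{-329582} = i \sqrt{329582}$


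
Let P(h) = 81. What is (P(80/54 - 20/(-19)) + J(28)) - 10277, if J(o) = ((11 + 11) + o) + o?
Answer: -10118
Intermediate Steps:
J(o) = 22 + 2*o (J(o) = (22 + o) + o = 22 + 2*o)
(P(80/54 - 20/(-19)) + J(28)) - 10277 = (81 + (22 + 2*28)) - 10277 = (81 + (22 + 56)) - 10277 = (81 + 78) - 10277 = 159 - 10277 = -10118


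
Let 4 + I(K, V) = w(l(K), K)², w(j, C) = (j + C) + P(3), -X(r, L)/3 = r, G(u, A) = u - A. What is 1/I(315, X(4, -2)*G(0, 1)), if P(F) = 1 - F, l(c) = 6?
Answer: 1/101757 ≈ 9.8273e-6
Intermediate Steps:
X(r, L) = -3*r
w(j, C) = -2 + C + j (w(j, C) = (j + C) + (1 - 1*3) = (C + j) + (1 - 3) = (C + j) - 2 = -2 + C + j)
I(K, V) = -4 + (4 + K)² (I(K, V) = -4 + (-2 + K + 6)² = -4 + (4 + K)²)
1/I(315, X(4, -2)*G(0, 1)) = 1/(-4 + (4 + 315)²) = 1/(-4 + 319²) = 1/(-4 + 101761) = 1/101757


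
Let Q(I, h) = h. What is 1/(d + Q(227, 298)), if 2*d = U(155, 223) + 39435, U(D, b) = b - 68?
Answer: 1/20093 ≈ 4.9769e-5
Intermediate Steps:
U(D, b) = -68 + b
d = 19795 (d = ((-68 + 223) + 39435)/2 = (155 + 39435)/2 = (½)*39590 = 19795)
1/(d + Q(227, 298)) = 1/(19795 + 298) = 1/20093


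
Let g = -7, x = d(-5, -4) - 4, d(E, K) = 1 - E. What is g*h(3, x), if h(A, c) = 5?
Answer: -35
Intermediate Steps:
x = 2 (x = (1 - 1*(-5)) - 4 = (1 + 5) - 4 = 6 - 4 = 2)
g*h(3, x) = -7*5 = -35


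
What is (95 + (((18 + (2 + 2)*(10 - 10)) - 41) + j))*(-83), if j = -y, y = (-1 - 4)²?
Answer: -3901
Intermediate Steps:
y = 25 (y = (-5)² = 25)
j = -25 (j = -1*25 = -25)
(95 + (((18 + (2 + 2)*(10 - 10)) - 41) + j))*(-83) = (95 + (((18 + (2 + 2)*(10 - 10)) - 41) - 25))*(-83) = (95 + (((18 + 4*0) - 41) - 25))*(-83) = (95 + (((18 + 0) - 41) - 25))*(-83) = (95 + ((18 - 41) - 25))*(-83) = (95 + (-23 - 25))*(-83) = (95 - 48)*(-83) = 47*(-83) = -3901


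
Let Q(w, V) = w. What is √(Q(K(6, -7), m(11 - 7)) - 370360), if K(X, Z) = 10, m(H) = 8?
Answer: 15*I*√1646 ≈ 608.56*I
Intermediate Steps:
√(Q(K(6, -7), m(11 - 7)) - 370360) = √(10 - 370360) = √(-370350) = 15*I*√1646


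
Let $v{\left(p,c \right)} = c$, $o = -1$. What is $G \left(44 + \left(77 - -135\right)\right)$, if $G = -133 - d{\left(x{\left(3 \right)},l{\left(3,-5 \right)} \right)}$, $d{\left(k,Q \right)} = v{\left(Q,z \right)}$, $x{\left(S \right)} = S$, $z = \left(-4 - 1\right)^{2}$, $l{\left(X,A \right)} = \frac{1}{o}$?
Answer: $-40448$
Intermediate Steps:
$l{\left(X,A \right)} = -1$ ($l{\left(X,A \right)} = \frac{1}{-1} = -1$)
$z = 25$ ($z = \left(-5\right)^{2} = 25$)
$d{\left(k,Q \right)} = 25$
$G = -158$ ($G = -133 - 25 = -158$)
$G \left(44 + \left(77 - -135\right)\right) = - 158 \left(44 + \left(77 - -135\right)\right) = - 158 \left(44 + \left(77 + 135\right)\right) = - 158 \left(44 + 212\right) = \left(-158\right) 256 = -40448$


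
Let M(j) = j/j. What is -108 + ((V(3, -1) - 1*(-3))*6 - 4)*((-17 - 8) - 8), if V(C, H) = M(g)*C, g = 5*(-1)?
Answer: -1164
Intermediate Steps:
g = -5
M(j) = 1
V(C, H) = C (V(C, H) = 1*C = C)
-108 + ((V(3, -1) - 1*(-3))*6 - 4)*((-17 - 8) - 8) = -108 + ((3 - 1*(-3))*6 - 4)*((-17 - 8) - 8) = -108 + ((3 + 3)*6 - 4)*(-25 - 8) = -108 + (6*6 - 4)*(-33) = -108 + (36 - 4)*(-33) = -108 + 32*(-33) = -108 - 1056 = -1164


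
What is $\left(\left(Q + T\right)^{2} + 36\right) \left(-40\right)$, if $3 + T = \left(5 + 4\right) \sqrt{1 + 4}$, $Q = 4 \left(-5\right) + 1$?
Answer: $-37000 + 15840 \sqrt{5} \approx -1580.7$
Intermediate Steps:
$Q = -19$ ($Q = -20 + 1 = -19$)
$T = -3 + 9 \sqrt{5}$ ($T = -3 + \left(5 + 4\right) \sqrt{1 + 4} = -3 + 9 \sqrt{5} \approx 17.125$)
$\left(\left(Q + T\right)^{2} + 36\right) \left(-40\right) = \left(\left(-19 - \left(3 - 9 \sqrt{5}\right)\right)^{2} + 36\right) \left(-40\right) = \left(\left(-22 + 9 \sqrt{5}\right)^{2} + 36\right) \left(-40\right) = \left(36 + \left(-22 + 9 \sqrt{5}\right)^{2}\right) \left(-40\right) = -1440 - 40 \left(-22 + 9 \sqrt{5}\right)^{2}$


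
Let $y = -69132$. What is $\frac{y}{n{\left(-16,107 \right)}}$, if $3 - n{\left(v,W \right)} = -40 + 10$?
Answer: $- \frac{23044}{11} \approx -2094.9$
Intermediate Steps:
$n{\left(v,W \right)} = 33$ ($n{\left(v,W \right)} = 3 - \left(-40 + 10\right) = 3 - -30 = 3 + 30 = 33$)
$\frac{y}{n{\left(-16,107 \right)}} = - \frac{69132}{33} = \left(-69132\right) \frac{1}{33} = - \frac{23044}{11}$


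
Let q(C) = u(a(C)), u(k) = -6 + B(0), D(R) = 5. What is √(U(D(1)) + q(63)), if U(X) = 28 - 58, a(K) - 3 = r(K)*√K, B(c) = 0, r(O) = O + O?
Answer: 6*I ≈ 6.0*I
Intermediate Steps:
r(O) = 2*O
a(K) = 3 + 2*K^(3/2) (a(K) = 3 + (2*K)*√K = 3 + 2*K^(3/2))
U(X) = -30
u(k) = -6 (u(k) = -6 + 0 = -6)
q(C) = -6
√(U(D(1)) + q(63)) = √(-30 - 6) = √(-36) = 6*I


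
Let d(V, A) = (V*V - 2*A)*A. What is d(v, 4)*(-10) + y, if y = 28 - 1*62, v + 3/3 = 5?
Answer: -354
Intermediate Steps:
v = 4 (v = -1 + 5 = 4)
y = -34 (y = 28 - 62 = -34)
d(V, A) = A*(V**2 - 2*A) (d(V, A) = (V**2 - 2*A)*A = A*(V**2 - 2*A))
d(v, 4)*(-10) + y = (4*(4**2 - 2*4))*(-10) - 34 = (4*(16 - 8))*(-10) - 34 = (4*8)*(-10) - 34 = 32*(-10) - 34 = -320 - 34 = -354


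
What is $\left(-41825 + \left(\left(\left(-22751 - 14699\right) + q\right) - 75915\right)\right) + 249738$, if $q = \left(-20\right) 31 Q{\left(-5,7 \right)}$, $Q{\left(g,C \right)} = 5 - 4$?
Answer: $93928$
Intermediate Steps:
$Q{\left(g,C \right)} = 1$ ($Q{\left(g,C \right)} = 5 - 4 = 1$)
$q = -620$ ($q = \left(-20\right) 31 \cdot 1 = \left(-620\right) 1 = -620$)
$\left(-41825 + \left(\left(\left(-22751 - 14699\right) + q\right) - 75915\right)\right) + 249738 = \left(-41825 - 113985\right) + 249738 = -155810 + 249738 = 93928$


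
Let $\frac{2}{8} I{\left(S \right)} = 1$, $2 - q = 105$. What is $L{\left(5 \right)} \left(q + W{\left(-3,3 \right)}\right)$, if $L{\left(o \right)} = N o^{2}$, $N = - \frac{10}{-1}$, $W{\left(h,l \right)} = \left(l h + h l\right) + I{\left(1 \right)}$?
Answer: $-29250$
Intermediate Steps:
$q = -103$ ($q = 2 - 105 = -103$)
$I{\left(S \right)} = 4$ ($I{\left(S \right)} = 4 \cdot 1 = 4$)
$W{\left(h,l \right)} = 4 + 2 h l$ ($W{\left(h,l \right)} = \left(l h + h l\right) + 4 = \left(h l + h l\right) + 4 = 2 h l + 4 = 4 + 2 h l$)
$N = 10$ ($N = \left(-10\right) \left(-1\right) = 10$)
$L{\left(o \right)} = 10 o^{2}$
$L{\left(5 \right)} \left(q + W{\left(-3,3 \right)}\right) = 10 \cdot 5^{2} \left(-103 + \left(4 + 2 \left(-3\right) 3\right)\right) = 10 \cdot 25 \left(-103 + \left(4 - 18\right)\right) = 250 \left(-103 - 14\right) = 250 \left(-117\right) = -29250$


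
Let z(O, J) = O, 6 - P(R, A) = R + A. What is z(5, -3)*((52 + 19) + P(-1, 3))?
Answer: 375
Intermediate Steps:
P(R, A) = 6 - A - R (P(R, A) = 6 - (R + A) = 6 - (A + R) = 6 + (-A - R) = 6 - A - R)
z(5, -3)*((52 + 19) + P(-1, 3)) = 5*((52 + 19) + (6 - 1*3 - 1*(-1))) = 5*(71 + (6 - 3 + 1)) = 5*(71 + 4) = 5*75 = 375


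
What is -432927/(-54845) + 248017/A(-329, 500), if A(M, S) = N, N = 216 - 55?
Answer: 1953170516/1261435 ≈ 1548.4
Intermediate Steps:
N = 161
A(M, S) = 161
-432927/(-54845) + 248017/A(-329, 500) = -432927/(-54845) + 248017/161 = -432927*(-1/54845) + 248017*(1/161) = 432927/54845 + 35431/23 = 1953170516/1261435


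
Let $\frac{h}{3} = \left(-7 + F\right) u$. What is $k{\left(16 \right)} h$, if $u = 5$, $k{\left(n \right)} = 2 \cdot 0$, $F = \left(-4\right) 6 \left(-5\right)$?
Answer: $0$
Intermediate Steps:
$F = 120$ ($F = \left(-24\right) \left(-5\right) = 120$)
$k{\left(n \right)} = 0$
$h = 1695$ ($h = 3 \left(-7 + 120\right) 5 = 3 \cdot 113 \cdot 5 = 3 \cdot 565 = 1695$)
$k{\left(16 \right)} h = 0 \cdot 1695 = 0$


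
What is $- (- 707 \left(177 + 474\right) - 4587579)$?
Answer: $5047836$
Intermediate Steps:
$- (- 707 \left(177 + 474\right) - 4587579) = - (\left(-707\right) 651 - 4587579) = - (-460257 - 4587579) = \left(-1\right) \left(-5047836\right) = 5047836$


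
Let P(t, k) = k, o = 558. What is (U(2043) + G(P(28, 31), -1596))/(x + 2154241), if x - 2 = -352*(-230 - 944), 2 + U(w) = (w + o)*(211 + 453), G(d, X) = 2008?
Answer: 1729070/2567491 ≈ 0.67345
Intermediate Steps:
U(w) = 370510 + 664*w (U(w) = -2 + (w + 558)*(211 + 453) = -2 + (558 + w)*664 = -2 + (370512 + 664*w) = 370510 + 664*w)
x = 413250 (x = 2 - 352*(-230 - 944) = 2 - 352*(-1174) = 2 + 413248 = 413250)
(U(2043) + G(P(28, 31), -1596))/(x + 2154241) = ((370510 + 664*2043) + 2008)/(413250 + 2154241) = ((370510 + 1356552) + 2008)/2567491 = (1727062 + 2008)*(1/2567491) = 1729070*(1/2567491) = 1729070/2567491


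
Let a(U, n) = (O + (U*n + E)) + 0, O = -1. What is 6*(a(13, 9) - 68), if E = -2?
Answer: 276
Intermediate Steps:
a(U, n) = -3 + U*n (a(U, n) = (-1 + (U*n - 2)) + 0 = (-1 + (-2 + U*n)) + 0 = (-3 + U*n) + 0 = -3 + U*n)
6*(a(13, 9) - 68) = 6*((-3 + 13*9) - 68) = 6*((-3 + 117) - 68) = 6*(114 - 68) = 6*46 = 276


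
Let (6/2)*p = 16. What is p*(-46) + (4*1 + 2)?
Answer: -718/3 ≈ -239.33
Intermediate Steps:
p = 16/3 (p = (⅓)*16 = 16/3 ≈ 5.3333)
p*(-46) + (4*1 + 2) = (16/3)*(-46) + (4*1 + 2) = -736/3 + (4 + 2) = -736/3 + 6 = -718/3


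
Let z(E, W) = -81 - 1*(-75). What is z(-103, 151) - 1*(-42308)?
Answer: 42302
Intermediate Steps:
z(E, W) = -6 (z(E, W) = -81 + 75 = -6)
z(-103, 151) - 1*(-42308) = -6 - 1*(-42308) = -6 + 42308 = 42302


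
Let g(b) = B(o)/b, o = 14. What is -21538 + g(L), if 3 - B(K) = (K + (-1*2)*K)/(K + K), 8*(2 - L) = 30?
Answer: -21540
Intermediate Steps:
L = -7/4 (L = 2 - 1/8*30 = 2 - 15/4 = -7/4 ≈ -1.7500)
B(K) = 7/2 (B(K) = 3 - (K + (-1*2)*K)/(K + K) = 3 - (K - 2*K)/(2*K) = 3 - (-K)*1/(2*K) = 3 - 1*(-1/2) = 3 + 1/2 = 7/2)
g(b) = 7/(2*b)
-21538 + g(L) = -21538 + 7/(2*(-7/4)) = -21538 + (7/2)*(-4/7) = -21538 - 2 = -21540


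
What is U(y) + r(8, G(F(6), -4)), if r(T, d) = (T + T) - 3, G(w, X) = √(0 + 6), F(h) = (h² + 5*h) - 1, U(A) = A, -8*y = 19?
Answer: 85/8 ≈ 10.625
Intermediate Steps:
y = -19/8 (y = -⅛*19 = -19/8 ≈ -2.3750)
F(h) = -1 + h² + 5*h
G(w, X) = √6
r(T, d) = -3 + 2*T (r(T, d) = 2*T - 3 = -3 + 2*T)
U(y) + r(8, G(F(6), -4)) = -19/8 + (-3 + 2*8) = -19/8 + (-3 + 16) = -19/8 + 13 = 85/8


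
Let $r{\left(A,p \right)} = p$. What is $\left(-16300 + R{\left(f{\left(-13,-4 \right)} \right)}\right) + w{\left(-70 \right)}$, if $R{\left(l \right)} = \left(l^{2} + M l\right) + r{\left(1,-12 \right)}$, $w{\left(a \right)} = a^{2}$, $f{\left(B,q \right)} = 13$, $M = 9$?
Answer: $-11126$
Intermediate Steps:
$R{\left(l \right)} = -12 + l^{2} + 9 l$ ($R{\left(l \right)} = \left(l^{2} + 9 l\right) - 12 = -12 + l^{2} + 9 l$)
$\left(-16300 + R{\left(f{\left(-13,-4 \right)} \right)}\right) + w{\left(-70 \right)} = \left(-16300 + \left(-12 + 13^{2} + 9 \cdot 13\right)\right) + \left(-70\right)^{2} = \left(-16300 + \left(-12 + 169 + 117\right)\right) + 4900 = \left(-16300 + 274\right) + 4900 = -16026 + 4900 = -11126$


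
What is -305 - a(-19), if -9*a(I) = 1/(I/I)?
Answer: -2744/9 ≈ -304.89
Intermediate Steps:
a(I) = -⅑ (a(I) = -1/(9*(I/I)) = -1/(9*1) = -1/9 = -⅑*1 = -⅑)
-305 - a(-19) = -305 - 1*(-⅑) = -305 + ⅑ = -2744/9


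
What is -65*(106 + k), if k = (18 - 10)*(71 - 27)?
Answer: -29770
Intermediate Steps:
k = 352 (k = 8*44 = 352)
-65*(106 + k) = -65*(106 + 352) = -65*458 = -29770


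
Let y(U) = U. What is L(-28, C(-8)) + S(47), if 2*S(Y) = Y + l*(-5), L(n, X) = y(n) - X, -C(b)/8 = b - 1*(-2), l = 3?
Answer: -60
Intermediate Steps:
C(b) = -16 - 8*b (C(b) = -8*(b - 1*(-2)) = -8*(b + 2) = -8*(2 + b) = -16 - 8*b)
L(n, X) = n - X
S(Y) = -15/2 + Y/2 (S(Y) = (Y + 3*(-5))/2 = (Y - 15)/2 = (-15 + Y)/2 = -15/2 + Y/2)
L(-28, C(-8)) + S(47) = (-28 - (-16 - 8*(-8))) + (-15/2 + (1/2)*47) = (-28 - (-16 + 64)) + (-15/2 + 47/2) = (-28 - 1*48) + 16 = (-28 - 48) + 16 = -76 + 16 = -60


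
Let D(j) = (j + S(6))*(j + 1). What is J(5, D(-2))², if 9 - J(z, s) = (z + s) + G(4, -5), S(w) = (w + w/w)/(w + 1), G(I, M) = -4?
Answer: 49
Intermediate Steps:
S(w) = 1 (S(w) = (w + 1)/(1 + w) = (1 + w)/(1 + w) = 1)
D(j) = (1 + j)² (D(j) = (j + 1)*(j + 1) = (1 + j)*(1 + j) = (1 + j)²)
J(z, s) = 13 - s - z (J(z, s) = 9 - ((z + s) - 4) = 9 - ((s + z) - 4) = 9 - (-4 + s + z) = 9 + (4 - s - z) = 13 - s - z)
J(5, D(-2))² = (13 - (1 + (-2)² + 2*(-2)) - 1*5)² = (13 - (1 + 4 - 4) - 5)² = (13 - 1*1 - 5)² = (13 - 1 - 5)² = 7² = 49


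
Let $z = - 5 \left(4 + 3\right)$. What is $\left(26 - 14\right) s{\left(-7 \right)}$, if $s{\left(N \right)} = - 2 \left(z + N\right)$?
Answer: $1008$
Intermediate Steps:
$z = -35$ ($z = \left(-5\right) 7 = -35$)
$s{\left(N \right)} = 70 - 2 N$ ($s{\left(N \right)} = - 2 \left(-35 + N\right) = 70 - 2 N$)
$\left(26 - 14\right) s{\left(-7 \right)} = \left(26 - 14\right) \left(70 - -14\right) = 12 \left(70 + 14\right) = 12 \cdot 84 = 1008$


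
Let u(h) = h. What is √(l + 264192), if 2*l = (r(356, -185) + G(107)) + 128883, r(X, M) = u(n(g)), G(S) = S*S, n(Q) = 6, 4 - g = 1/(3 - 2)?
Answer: √334361 ≈ 578.24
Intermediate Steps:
g = 3 (g = 4 - 1/(3 - 2) = 4 - 1/1 = 4 - 1*1 = 4 - 1 = 3)
G(S) = S²
r(X, M) = 6
l = 70169 (l = ((6 + 107²) + 128883)/2 = ((6 + 11449) + 128883)/2 = (11455 + 128883)/2 = (½)*140338 = 70169)
√(l + 264192) = √(70169 + 264192) = √334361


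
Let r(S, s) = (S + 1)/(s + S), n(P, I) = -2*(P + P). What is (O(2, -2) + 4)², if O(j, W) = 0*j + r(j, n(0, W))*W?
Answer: 1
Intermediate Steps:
n(P, I) = -4*P
r(S, s) = (1 + S)/(S + s)
O(j, W) = W*(1 + j)/j (O(j, W) = 0*j + ((1 + j)/(j - 4*0))*W = 0 + ((1 + j)/(j + 0))*W = 0 + ((1 + j)/j)*W = 0 + W*(1 + j)/j = W*(1 + j)/j)
(O(2, -2) + 4)² = ((-2 - 2/2) + 4)² = ((-2 - 2*½) + 4)² = ((-2 - 1) + 4)² = (-3 + 4)² = 1² = 1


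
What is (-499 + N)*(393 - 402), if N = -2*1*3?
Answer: 4545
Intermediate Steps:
N = -6 (N = -2*3 = -6)
(-499 + N)*(393 - 402) = (-499 - 6)*(393 - 402) = -505*(-9) = 4545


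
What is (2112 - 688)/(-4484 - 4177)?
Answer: -1424/8661 ≈ -0.16442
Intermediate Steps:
(2112 - 688)/(-4484 - 4177) = 1424/(-8661) = 1424*(-1/8661) = -1424/8661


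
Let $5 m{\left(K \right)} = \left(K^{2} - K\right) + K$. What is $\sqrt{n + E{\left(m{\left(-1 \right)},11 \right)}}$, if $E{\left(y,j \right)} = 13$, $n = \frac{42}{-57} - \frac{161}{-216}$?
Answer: $\frac{\sqrt{6086118}}{684} \approx 3.6067$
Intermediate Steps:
$n = \frac{35}{4104}$ ($n = 42 \left(- \frac{1}{57}\right) - - \frac{161}{216} = - \frac{14}{19} + \frac{161}{216} = \frac{35}{4104} \approx 0.0085283$)
$m{\left(K \right)} = \frac{K^{2}}{5}$ ($m{\left(K \right)} = \frac{\left(K^{2} - K\right) + K}{5} = \frac{K^{2}}{5}$)
$\sqrt{n + E{\left(m{\left(-1 \right)},11 \right)}} = \sqrt{\frac{35}{4104} + 13} = \sqrt{\frac{53387}{4104}} = \frac{\sqrt{6086118}}{684}$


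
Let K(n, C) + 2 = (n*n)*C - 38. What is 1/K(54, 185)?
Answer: 1/539420 ≈ 1.8538e-6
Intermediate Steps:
K(n, C) = -40 + C*n² (K(n, C) = -2 + ((n*n)*C - 38) = -2 + (n²*C - 38) = -2 + (C*n² - 38) = -2 + (-38 + C*n²) = -40 + C*n²)
1/K(54, 185) = 1/(-40 + 185*54²) = 1/(-40 + 185*2916) = 1/(-40 + 539460) = 1/539420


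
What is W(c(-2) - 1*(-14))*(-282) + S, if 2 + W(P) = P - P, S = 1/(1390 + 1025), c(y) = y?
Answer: 1362061/2415 ≈ 564.00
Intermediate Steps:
S = 1/2415 ≈ 0.00041408
W(P) = -2 (W(P) = -2 + (P - P) = -2 + 0 = -2)
W(c(-2) - 1*(-14))*(-282) + S = -2*(-282) + 1/2415 = 564 + 1/2415 = 1362061/2415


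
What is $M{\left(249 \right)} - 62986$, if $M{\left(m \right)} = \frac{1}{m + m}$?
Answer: $- \frac{31367027}{498} \approx -62986.0$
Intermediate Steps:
$M{\left(m \right)} = \frac{1}{2 m}$
$M{\left(249 \right)} - 62986 = \frac{1}{2 \cdot 249} - 62986 = \frac{1}{2} \cdot \frac{1}{249} - 62986 = \frac{1}{498} - 62986 = - \frac{31367027}{498}$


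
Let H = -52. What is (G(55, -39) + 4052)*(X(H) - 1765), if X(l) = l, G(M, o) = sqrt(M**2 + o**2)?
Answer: -7362484 - 1817*sqrt(4546) ≈ -7.4850e+6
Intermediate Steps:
(G(55, -39) + 4052)*(X(H) - 1765) = (sqrt(55**2 + (-39)**2) + 4052)*(-52 - 1765) = (sqrt(3025 + 1521) + 4052)*(-1817) = (sqrt(4546) + 4052)*(-1817) = (4052 + sqrt(4546))*(-1817) = -7362484 - 1817*sqrt(4546)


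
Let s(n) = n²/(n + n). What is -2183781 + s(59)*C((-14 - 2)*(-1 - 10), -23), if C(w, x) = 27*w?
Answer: -2043597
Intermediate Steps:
s(n) = n/2 (s(n) = n²/((2*n)) = (1/(2*n))*n² = n/2)
-2183781 + s(59)*C((-14 - 2)*(-1 - 10), -23) = -2183781 + ((½)*59)*(27*((-14 - 2)*(-1 - 10))) = -2183781 + 59*(27*(-16*(-11)))/2 = -2183781 + 59*(27*176)/2 = -2183781 + (59/2)*4752 = -2183781 + 140184 = -2043597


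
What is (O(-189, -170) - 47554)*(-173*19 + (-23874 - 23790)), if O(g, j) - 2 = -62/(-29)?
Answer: 70258677646/29 ≈ 2.4227e+9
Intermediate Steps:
O(g, j) = 120/29 (O(g, j) = 2 - 62/(-29) = 2 - 62*(-1/29) = 2 + 62/29 = 120/29)
(O(-189, -170) - 47554)*(-173*19 + (-23874 - 23790)) = (120/29 - 47554)*(-173*19 + (-23874 - 23790)) = -1378946*(-3287 - 47664)/29 = -1378946/29*(-50951) = 70258677646/29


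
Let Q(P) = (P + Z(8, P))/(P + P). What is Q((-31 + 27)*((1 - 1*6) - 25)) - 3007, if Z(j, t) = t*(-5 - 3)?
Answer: -6021/2 ≈ -3010.5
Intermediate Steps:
Z(j, t) = -8*t (Z(j, t) = t*(-8) = -8*t)
Q(P) = -7/2 (Q(P) = (P - 8*P)/(P + P) = (-7*P)/((2*P)) = (-7*P)*(1/(2*P)) = -7/2)
Q((-31 + 27)*((1 - 1*6) - 25)) - 3007 = -7/2 - 3007 = -6021/2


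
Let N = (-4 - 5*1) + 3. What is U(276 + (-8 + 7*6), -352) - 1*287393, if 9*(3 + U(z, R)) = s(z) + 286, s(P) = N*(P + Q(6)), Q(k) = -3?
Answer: -2588120/9 ≈ -2.8757e+5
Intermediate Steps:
N = -6 (N = (-4 - 5) + 3 = -9 + 3 = -6)
s(P) = 18 - 6*P (s(P) = -6*(P - 3) = -6*(-3 + P) = 18 - 6*P)
U(z, R) = 277/9 - 2*z/3 (U(z, R) = -3 + ((18 - 6*z) + 286)/9 = -3 + (304 - 6*z)/9 = -3 + (304/9 - 2*z/3) = 277/9 - 2*z/3)
U(276 + (-8 + 7*6), -352) - 1*287393 = (277/9 - 2*(276 + (-8 + 7*6))/3) - 1*287393 = (277/9 - 2*(276 + (-8 + 42))/3) - 287393 = (277/9 - 2*(276 + 34)/3) - 287393 = (277/9 - ⅔*310) - 287393 = (277/9 - 620/3) - 287393 = -1583/9 - 287393 = -2588120/9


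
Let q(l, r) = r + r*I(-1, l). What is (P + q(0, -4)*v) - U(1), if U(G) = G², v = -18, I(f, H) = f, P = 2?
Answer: 1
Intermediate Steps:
q(l, r) = 0 (q(l, r) = r + r*(-1) = r - r = 0)
(P + q(0, -4)*v) - U(1) = (2 + 0*(-18)) - 1*1² = (2 + 0) - 1*1 = 2 - 1 = 1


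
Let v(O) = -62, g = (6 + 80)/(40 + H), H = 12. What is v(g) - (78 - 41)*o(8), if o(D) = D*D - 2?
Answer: -2356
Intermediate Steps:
o(D) = -2 + D² (o(D) = D² - 2 = -2 + D²)
g = 43/26 (g = (6 + 80)/(40 + 12) = 86/52 = 86*(1/52) = 43/26 ≈ 1.6538)
v(g) - (78 - 41)*o(8) = -62 - (78 - 41)*(-2 + 8²) = -62 - 37*(-2 + 64) = -62 - 37*62 = -62 - 1*2294 = -62 - 2294 = -2356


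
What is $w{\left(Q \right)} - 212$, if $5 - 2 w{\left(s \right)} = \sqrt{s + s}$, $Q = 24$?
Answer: $- \frac{419}{2} - 2 \sqrt{3} \approx -212.96$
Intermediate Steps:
$w{\left(s \right)} = \frac{5}{2} - \frac{\sqrt{2} \sqrt{s}}{2}$ ($w{\left(s \right)} = \frac{5}{2} - \frac{\sqrt{s + s}}{2} = \frac{5}{2} - \frac{\sqrt{2 s}}{2} = \frac{5}{2} - \frac{\sqrt{2} \sqrt{s}}{2}$)
$w{\left(Q \right)} - 212 = \left(\frac{5}{2} - \frac{\sqrt{2} \sqrt{24}}{2}\right) - 212 = \left(\frac{5}{2} - \frac{\sqrt{2} \cdot 2 \sqrt{6}}{2}\right) - 212 = \left(\frac{5}{2} - 2 \sqrt{3}\right) - 212 = - \frac{419}{2} - 2 \sqrt{3}$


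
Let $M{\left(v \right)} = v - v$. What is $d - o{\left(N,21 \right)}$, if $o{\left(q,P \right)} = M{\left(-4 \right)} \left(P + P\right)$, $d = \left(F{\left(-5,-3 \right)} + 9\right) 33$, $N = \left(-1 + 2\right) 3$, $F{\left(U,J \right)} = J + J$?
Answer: $99$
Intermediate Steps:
$F{\left(U,J \right)} = 2 J$
$M{\left(v \right)} = 0$
$N = 3$ ($N = 1 \cdot 3 = 3$)
$d = 99$ ($d = \left(2 \left(-3\right) + 9\right) 33 = \left(-6 + 9\right) 33 = 3 \cdot 33 = 99$)
$o{\left(q,P \right)} = 0$ ($o{\left(q,P \right)} = 0 \left(P + P\right) = 0 \cdot 2 P = 0$)
$d - o{\left(N,21 \right)} = 99 - 0 = 99 + 0 = 99$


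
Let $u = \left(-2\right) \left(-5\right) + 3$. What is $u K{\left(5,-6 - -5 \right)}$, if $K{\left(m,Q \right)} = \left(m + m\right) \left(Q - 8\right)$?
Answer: $-1170$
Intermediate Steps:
$K{\left(m,Q \right)} = 2 m \left(-8 + Q\right)$
$u = 13$ ($u = 10 + 3 = 13$)
$u K{\left(5,-6 - -5 \right)} = 13 \cdot 2 \cdot 5 \left(-8 - 1\right) = 13 \cdot 2 \cdot 5 \left(-9\right) = 13 \left(-90\right) = -1170$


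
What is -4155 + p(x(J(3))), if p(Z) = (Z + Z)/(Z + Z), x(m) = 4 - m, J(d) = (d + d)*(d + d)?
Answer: -4154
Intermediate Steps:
J(d) = 4*d² (J(d) = (2*d)*(2*d) = 4*d²)
p(Z) = 1 (p(Z) = (2*Z)/((2*Z)) = (2*Z)*(1/(2*Z)) = 1)
-4155 + p(x(J(3))) = -4155 + 1 = -4154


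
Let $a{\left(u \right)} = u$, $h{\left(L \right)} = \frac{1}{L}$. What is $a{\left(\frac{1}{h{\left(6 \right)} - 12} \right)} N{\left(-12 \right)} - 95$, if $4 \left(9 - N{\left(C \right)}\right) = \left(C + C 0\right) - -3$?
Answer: $- \frac{13625}{142} \approx -95.951$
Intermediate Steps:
$N{\left(C \right)} = \frac{33}{4} - \frac{C}{4}$ ($N{\left(C \right)} = 9 - \frac{\left(C + C 0\right) - -3}{4} = 9 - \frac{\left(C + 0\right) + 3}{4} = 9 - \frac{C + 3}{4} = 9 - \frac{3 + C}{4} = 9 - \left(\frac{3}{4} + \frac{C}{4}\right) = \frac{33}{4} - \frac{C}{4}$)
$a{\left(\frac{1}{h{\left(6 \right)} - 12} \right)} N{\left(-12 \right)} - 95 = \frac{\frac{33}{4} - -3}{\frac{1}{6} - 12} - 95 = \frac{\frac{33}{4} + 3}{\frac{1}{6} - 12} - 95 = \frac{1}{- \frac{71}{6}} \cdot \frac{45}{4} - 95 = \left(- \frac{6}{71}\right) \frac{45}{4} - 95 = - \frac{135}{142} - 95 = - \frac{13625}{142}$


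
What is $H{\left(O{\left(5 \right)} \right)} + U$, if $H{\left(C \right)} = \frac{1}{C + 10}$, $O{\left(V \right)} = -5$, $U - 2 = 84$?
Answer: $\frac{431}{5} \approx 86.2$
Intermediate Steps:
$U = 86$ ($U = 2 + 84 = 86$)
$H{\left(C \right)} = \frac{1}{10 + C}$
$H{\left(O{\left(5 \right)} \right)} + U = \frac{1}{10 - 5} + 86 = \frac{1}{5} + 86 = \frac{431}{5}$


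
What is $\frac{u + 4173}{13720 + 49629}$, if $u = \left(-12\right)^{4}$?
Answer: $\frac{24909}{63349} \approx 0.3932$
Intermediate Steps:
$u = 20736$
$\frac{u + 4173}{13720 + 49629} = \frac{20736 + 4173}{13720 + 49629} = \frac{24909}{63349}$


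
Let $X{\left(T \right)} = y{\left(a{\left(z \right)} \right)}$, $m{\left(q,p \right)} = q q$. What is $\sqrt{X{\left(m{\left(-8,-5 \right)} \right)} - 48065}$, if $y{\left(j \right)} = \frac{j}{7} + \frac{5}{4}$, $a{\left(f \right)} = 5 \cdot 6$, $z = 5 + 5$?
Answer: $\frac{i \sqrt{9419655}}{14} \approx 219.22 i$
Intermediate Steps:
$z = 10$
$a{\left(f \right)} = 30$
$y{\left(j \right)} = \frac{5}{4} + \frac{j}{7}$ ($y{\left(j \right)} = j \frac{1}{7} + 5 \cdot \frac{1}{4} = \frac{j}{7} + \frac{5}{4} = \frac{5}{4} + \frac{j}{7}$)
$m{\left(q,p \right)} = q^{2}$
$X{\left(T \right)} = \frac{155}{28}$ ($X{\left(T \right)} = \frac{5}{4} + \frac{1}{7} \cdot 30 = \frac{5}{4} + \frac{30}{7} = \frac{155}{28}$)
$\sqrt{X{\left(m{\left(-8,-5 \right)} \right)} - 48065} = \sqrt{\frac{155}{28} - 48065} = \sqrt{- \frac{1345665}{28}} = \frac{i \sqrt{9419655}}{14}$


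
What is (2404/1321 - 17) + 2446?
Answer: 3211113/1321 ≈ 2430.8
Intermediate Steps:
(2404/1321 - 17) + 2446 = -20053/1321 + 2446 = 3211113/1321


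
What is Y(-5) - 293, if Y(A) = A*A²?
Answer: -418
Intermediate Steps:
Y(A) = A³
Y(-5) - 293 = (-5)³ - 293 = -125 - 293 = -418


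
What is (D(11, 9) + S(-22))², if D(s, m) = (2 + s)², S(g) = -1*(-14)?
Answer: 33489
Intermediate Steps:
S(g) = 14
(D(11, 9) + S(-22))² = ((2 + 11)² + 14)² = (13² + 14)² = (169 + 14)² = 183² = 33489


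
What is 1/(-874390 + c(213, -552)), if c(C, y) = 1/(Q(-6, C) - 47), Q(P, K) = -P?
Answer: -41/35849991 ≈ -1.1437e-6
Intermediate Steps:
c(C, y) = -1/41 (c(C, y) = 1/(-1*(-6) - 47) = 1/(6 - 47) = 1/(-41) = -1/41)
1/(-874390 + c(213, -552)) = 1/(-874390 - 1/41) = 1/(-35849991/41) = -41/35849991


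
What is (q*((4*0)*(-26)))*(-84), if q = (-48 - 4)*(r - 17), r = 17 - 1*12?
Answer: 0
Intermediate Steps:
r = 5 (r = 17 - 12 = 5)
q = 624 (q = (-48 - 4)*(5 - 17) = -52*(-12) = 624)
(q*((4*0)*(-26)))*(-84) = (624*((4*0)*(-26)))*(-84) = (624*(0*(-26)))*(-84) = (624*0)*(-84) = 0*(-84) = 0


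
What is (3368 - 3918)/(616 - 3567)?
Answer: 550/2951 ≈ 0.18638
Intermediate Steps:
(3368 - 3918)/(616 - 3567) = -550/(-2951) = -550*(-1/2951) = 550/2951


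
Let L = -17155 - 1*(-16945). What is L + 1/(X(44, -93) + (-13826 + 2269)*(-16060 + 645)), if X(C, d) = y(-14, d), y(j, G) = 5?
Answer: -37411743599/178151160 ≈ -210.00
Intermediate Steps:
X(C, d) = 5
L = -210 (L = -17155 + 16945 = -210)
L + 1/(X(44, -93) + (-13826 + 2269)*(-16060 + 645)) = -210 + 1/(5 + (-13826 + 2269)*(-16060 + 645)) = -210 + 1/(5 - 11557*(-15415)) = -210 + 1/(5 + 178151155) = -210 + 1/178151160 = -37411743599/178151160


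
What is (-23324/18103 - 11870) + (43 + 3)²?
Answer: -176599986/18103 ≈ -9755.3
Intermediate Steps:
(-23324/18103 - 11870) + (43 + 3)² = (-23324*1/18103 - 11870) + 46² = (-23324/18103 - 11870) + 2116 = -214905934/18103 + 2116 = -176599986/18103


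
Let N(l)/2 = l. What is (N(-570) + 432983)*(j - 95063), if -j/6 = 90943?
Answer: -276690878803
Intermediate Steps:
j = -545658 (j = -6*90943 = -545658)
N(l) = 2*l
(N(-570) + 432983)*(j - 95063) = (2*(-570) + 432983)*(-545658 - 95063) = (-1140 + 432983)*(-640721) = 431843*(-640721) = -276690878803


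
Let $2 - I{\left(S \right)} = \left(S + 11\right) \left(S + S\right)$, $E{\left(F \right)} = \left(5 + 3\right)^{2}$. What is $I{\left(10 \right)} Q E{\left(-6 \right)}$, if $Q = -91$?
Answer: $2434432$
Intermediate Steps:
$E{\left(F \right)} = 64$ ($E{\left(F \right)} = 8^{2} = 64$)
$I{\left(S \right)} = 2 - 2 S \left(11 + S\right)$ ($I{\left(S \right)} = 2 - \left(S + 11\right) \left(S + S\right) = 2 - \left(11 + S\right) 2 S = 2 - 2 S \left(11 + S\right)$)
$I{\left(10 \right)} Q E{\left(-6 \right)} = \left(2 - 220 - 2 \cdot 10^{2}\right) \left(-91\right) 64 = \left(2 - 220 - 200\right) \left(-91\right) 64 = \left(-418\right) \left(-91\right) 64 = 38038 \cdot 64 = 2434432$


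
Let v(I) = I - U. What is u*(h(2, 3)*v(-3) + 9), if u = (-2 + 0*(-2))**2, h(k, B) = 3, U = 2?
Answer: -24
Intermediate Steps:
v(I) = -2 + I (v(I) = I - 1*2 = I - 2 = -2 + I)
u = 4 (u = (-2 + 0)**2 = (-2)**2 = 4)
u*(h(2, 3)*v(-3) + 9) = 4*(3*(-2 - 3) + 9) = 4*(3*(-5) + 9) = 4*(-15 + 9) = 4*(-6) = -24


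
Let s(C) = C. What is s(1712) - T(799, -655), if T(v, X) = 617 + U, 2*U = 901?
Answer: 1289/2 ≈ 644.50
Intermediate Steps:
U = 901/2 (U = (½)*901 = 901/2 ≈ 450.50)
T(v, X) = 2135/2 (T(v, X) = 617 + 901/2 = 2135/2)
s(1712) - T(799, -655) = 1712 - 1*2135/2 = 1712 - 2135/2 = 1289/2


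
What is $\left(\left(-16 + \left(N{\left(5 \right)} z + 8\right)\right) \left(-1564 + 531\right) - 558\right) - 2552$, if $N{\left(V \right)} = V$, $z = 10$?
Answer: $-46496$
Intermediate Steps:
$\left(\left(-16 + \left(N{\left(5 \right)} z + 8\right)\right) \left(-1564 + 531\right) - 558\right) - 2552 = \left(\left(-16 + \left(5 \cdot 10 + 8\right)\right) \left(-1564 + 531\right) - 558\right) - 2552 = \left(\left(-16 + \left(50 + 8\right)\right) \left(-1033\right) - 558\right) - 2552 = \left(\left(-16 + 58\right) \left(-1033\right) - 558\right) - 2552 = \left(42 \left(-1033\right) - 558\right) - 2552 = \left(-43386 - 558\right) - 2552 = -43944 - 2552 = -46496$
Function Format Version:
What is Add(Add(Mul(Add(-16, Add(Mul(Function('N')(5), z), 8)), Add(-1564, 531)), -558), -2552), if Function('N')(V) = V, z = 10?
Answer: -46496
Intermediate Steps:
Add(Add(Mul(Add(-16, Add(Mul(Function('N')(5), z), 8)), Add(-1564, 531)), -558), -2552) = Add(Add(Mul(Add(-16, Add(Mul(5, 10), 8)), Add(-1564, 531)), -558), -2552) = Add(Add(Mul(Add(-16, Add(50, 8)), -1033), -558), -2552) = Add(Add(Mul(Add(-16, 58), -1033), -558), -2552) = Add(Add(Mul(42, -1033), -558), -2552) = Add(Add(-43386, -558), -2552) = Add(-43944, -2552) = -46496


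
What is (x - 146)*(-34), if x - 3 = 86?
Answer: 1938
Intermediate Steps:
x = 89 (x = 3 + 86 = 89)
(x - 146)*(-34) = (89 - 146)*(-34) = -57*(-34) = 1938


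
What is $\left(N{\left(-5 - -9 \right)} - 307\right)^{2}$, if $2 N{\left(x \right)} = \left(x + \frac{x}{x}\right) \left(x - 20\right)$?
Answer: $120409$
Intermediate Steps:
$N{\left(x \right)} = \frac{\left(1 + x\right) \left(-20 + x\right)}{2}$ ($N{\left(x \right)} = \frac{\left(x + \frac{x}{x}\right) \left(x - 20\right)}{2} = \frac{\left(x + 1\right) \left(-20 + x\right)}{2} = \frac{\left(1 + x\right) \left(-20 + x\right)}{2}$)
$\left(N{\left(-5 - -9 \right)} - 307\right)^{2} = \left(\left(-10 + \frac{\left(-5 - -9\right)^{2}}{2} - \frac{19 \left(-5 - -9\right)}{2}\right) - 307\right)^{2} = \left(\left(-10 + \frac{\left(-5 + 9\right)^{2}}{2} - \frac{19 \left(-5 + 9\right)}{2}\right) - 307\right)^{2} = \left(\left(-10 + \frac{4^{2}}{2} - 38\right) - 307\right)^{2} = \left(\left(-10 + \frac{1}{2} \cdot 16 - 38\right) - 307\right)^{2} = \left(\left(-10 + 8 - 38\right) - 307\right)^{2} = \left(-40 - 307\right)^{2} = \left(-347\right)^{2} = 120409$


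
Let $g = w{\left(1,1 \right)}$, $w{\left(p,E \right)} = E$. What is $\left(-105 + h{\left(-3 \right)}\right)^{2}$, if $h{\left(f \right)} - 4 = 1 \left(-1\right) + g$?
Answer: $10201$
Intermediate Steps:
$g = 1$
$h{\left(f \right)} = 4$ ($h{\left(f \right)} = 4 + \left(1 \left(-1\right) + 1\right) = 4 + \left(-1 + 1\right) = 4 + 0 = 4$)
$\left(-105 + h{\left(-3 \right)}\right)^{2} = \left(-105 + 4\right)^{2} = \left(-101\right)^{2} = 10201$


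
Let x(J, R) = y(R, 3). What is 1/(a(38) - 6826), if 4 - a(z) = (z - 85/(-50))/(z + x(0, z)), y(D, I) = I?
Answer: -410/2797417 ≈ -0.00014656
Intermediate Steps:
x(J, R) = 3
a(z) = 4 - (17/10 + z)/(3 + z) (a(z) = 4 - (z - 85/(-50))/(z + 3) = 4 - (z - 85*(-1/50))/(3 + z) = 4 - (z + 17/10)/(3 + z) = 4 - (17/10 + z)/(3 + z))
1/(a(38) - 6826) = 1/((103 + 30*38)/(10*(3 + 38)) - 6826) = 1/((⅒)*(103 + 1140)/41 - 6826) = 1/((⅒)*(1/41)*1243 - 6826) = 1/(1243/410 - 6826) = 1/(-2797417/410) = -410/2797417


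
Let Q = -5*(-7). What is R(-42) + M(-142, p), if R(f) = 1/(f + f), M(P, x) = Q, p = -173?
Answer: 2939/84 ≈ 34.988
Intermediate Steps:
Q = 35
M(P, x) = 35
R(f) = 1/(2*f)
R(-42) + M(-142, p) = (½)/(-42) + 35 = (½)*(-1/42) + 35 = -1/84 + 35 = 2939/84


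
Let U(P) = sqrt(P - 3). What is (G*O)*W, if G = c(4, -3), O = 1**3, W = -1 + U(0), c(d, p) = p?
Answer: 3 - 3*I*sqrt(3) ≈ 3.0 - 5.1962*I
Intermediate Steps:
U(P) = sqrt(-3 + P)
W = -1 + I*sqrt(3) (W = -1 + sqrt(-3 + 0) = -1 + sqrt(-3) = -1 + I*sqrt(3) ≈ -1.0 + 1.732*I)
O = 1
G = -3
(G*O)*W = (-3*1)*(-1 + I*sqrt(3)) = -3*(-1 + I*sqrt(3)) = 3 - 3*I*sqrt(3)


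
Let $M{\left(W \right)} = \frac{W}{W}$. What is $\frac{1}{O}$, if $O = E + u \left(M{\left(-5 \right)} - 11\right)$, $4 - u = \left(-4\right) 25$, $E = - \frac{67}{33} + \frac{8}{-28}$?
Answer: $- \frac{231}{240775} \approx -0.0009594$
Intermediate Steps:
$M{\left(W \right)} = 1$
$E = - \frac{535}{231}$ ($E = \left(-67\right) \frac{1}{33} + 8 \left(- \frac{1}{28}\right) = - \frac{67}{33} - \frac{2}{7} = - \frac{535}{231} \approx -2.316$)
$u = 104$ ($u = 4 - \left(-4\right) 25 = 4 - -100 = 4 + 100 = 104$)
$O = - \frac{240775}{231}$ ($O = - \frac{535}{231} + 104 \left(1 - 11\right) = - \frac{535}{231} + 104 \left(-10\right) = - \frac{535}{231} - 1040 = - \frac{240775}{231} \approx -1042.3$)
$\frac{1}{O} = \frac{1}{- \frac{240775}{231}} = - \frac{231}{240775}$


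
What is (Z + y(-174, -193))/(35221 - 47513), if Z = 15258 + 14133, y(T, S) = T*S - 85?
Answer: -2246/439 ≈ -5.1162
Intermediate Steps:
y(T, S) = -85 + S*T (y(T, S) = S*T - 85 = -85 + S*T)
Z = 29391
(Z + y(-174, -193))/(35221 - 47513) = (29391 + (-85 - 193*(-174)))/(35221 - 47513) = (29391 + (-85 + 33582))/(-12292) = (29391 + 33497)*(-1/12292) = 62888*(-1/12292) = -2246/439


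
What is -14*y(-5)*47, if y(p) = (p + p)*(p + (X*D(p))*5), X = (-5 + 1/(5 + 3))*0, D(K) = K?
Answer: -32900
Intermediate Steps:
X = 0 (X = (-5 + 1/8)*0 = (-5 + ⅛)*0 = -39/8*0 = 0)
y(p) = 2*p² (y(p) = (p + p)*(p + (0*p)*5) = (2*p)*(p + 0*5) = (2*p)*(p + 0) = (2*p)*p = 2*p²)
-14*y(-5)*47 = -28*(-5)²*47 = -28*25*47 = -14*50*47 = -700*47 = -32900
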